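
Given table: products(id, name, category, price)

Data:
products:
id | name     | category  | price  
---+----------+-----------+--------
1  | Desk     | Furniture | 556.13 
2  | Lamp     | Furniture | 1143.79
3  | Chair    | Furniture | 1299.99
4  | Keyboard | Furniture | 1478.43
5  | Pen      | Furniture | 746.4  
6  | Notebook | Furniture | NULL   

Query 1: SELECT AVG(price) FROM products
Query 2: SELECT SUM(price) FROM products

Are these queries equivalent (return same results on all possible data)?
No, not equivalent

Query 1 returns: [(1044.9479999999999,)]
Query 2 returns: [(5224.74,)]

Reason: AVG vs SUM give different aggregate values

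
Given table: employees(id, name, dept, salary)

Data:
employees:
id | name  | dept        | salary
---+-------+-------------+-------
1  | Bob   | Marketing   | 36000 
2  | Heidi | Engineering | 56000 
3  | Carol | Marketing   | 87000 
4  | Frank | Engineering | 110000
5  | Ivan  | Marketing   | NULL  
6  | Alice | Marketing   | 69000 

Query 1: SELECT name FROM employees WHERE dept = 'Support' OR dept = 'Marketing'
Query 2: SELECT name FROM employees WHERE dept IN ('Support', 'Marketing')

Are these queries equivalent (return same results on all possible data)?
Yes, equivalent

Both queries return: [('Alice',), ('Bob',), ('Carol',), ('Ivan',)]

Reason: OR vs IN are equivalent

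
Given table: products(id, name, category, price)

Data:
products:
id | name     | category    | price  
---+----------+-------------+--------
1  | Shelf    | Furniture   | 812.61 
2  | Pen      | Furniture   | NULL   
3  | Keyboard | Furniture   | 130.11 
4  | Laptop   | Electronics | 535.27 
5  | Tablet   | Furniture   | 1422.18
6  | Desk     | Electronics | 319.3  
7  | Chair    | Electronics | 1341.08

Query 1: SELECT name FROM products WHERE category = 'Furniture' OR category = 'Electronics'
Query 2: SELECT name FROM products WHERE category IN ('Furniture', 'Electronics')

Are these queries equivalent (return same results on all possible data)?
Yes, equivalent

Both queries return: [('Chair',), ('Desk',), ('Keyboard',), ('Laptop',), ('Pen',), ('Shelf',), ('Tablet',)]

Reason: OR vs IN are equivalent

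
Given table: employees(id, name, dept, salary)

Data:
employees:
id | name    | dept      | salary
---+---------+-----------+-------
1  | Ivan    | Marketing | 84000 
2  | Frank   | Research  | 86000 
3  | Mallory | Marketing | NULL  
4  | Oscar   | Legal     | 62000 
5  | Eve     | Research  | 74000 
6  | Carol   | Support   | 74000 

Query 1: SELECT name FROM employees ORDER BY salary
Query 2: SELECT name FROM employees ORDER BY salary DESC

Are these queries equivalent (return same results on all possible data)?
No, not equivalent

Query 1 returns: [('Mallory',), ('Oscar',), ('Eve',), ('Carol',), ('Ivan',), ('Frank',)]
Query 2 returns: [('Frank',), ('Ivan',), ('Eve',), ('Carol',), ('Oscar',), ('Mallory',)]

Reason: ASC vs DESC gives opposite ordering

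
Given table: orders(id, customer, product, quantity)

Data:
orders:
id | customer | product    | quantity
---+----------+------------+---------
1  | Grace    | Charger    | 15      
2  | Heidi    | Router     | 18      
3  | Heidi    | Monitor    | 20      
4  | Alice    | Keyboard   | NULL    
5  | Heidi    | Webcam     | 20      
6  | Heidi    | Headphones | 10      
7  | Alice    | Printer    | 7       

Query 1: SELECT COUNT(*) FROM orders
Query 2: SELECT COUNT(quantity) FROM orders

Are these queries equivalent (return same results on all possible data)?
No, not equivalent

Query 1 returns: [(7,)]
Query 2 returns: [(6,)]

Reason: COUNT(*) includes NULLs, COUNT(column) excludes them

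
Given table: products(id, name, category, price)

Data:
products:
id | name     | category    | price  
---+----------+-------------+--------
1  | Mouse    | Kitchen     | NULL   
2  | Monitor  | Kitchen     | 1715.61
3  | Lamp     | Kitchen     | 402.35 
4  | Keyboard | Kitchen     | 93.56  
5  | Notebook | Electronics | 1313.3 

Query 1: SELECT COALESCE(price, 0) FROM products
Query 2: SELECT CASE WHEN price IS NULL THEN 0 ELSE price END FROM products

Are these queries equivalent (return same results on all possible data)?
Yes, equivalent

Both queries return: [(0,), (93.56,), (402.35,), (1313.3,), (1715.61,)]

Reason: COALESCE vs CASE for NULL handling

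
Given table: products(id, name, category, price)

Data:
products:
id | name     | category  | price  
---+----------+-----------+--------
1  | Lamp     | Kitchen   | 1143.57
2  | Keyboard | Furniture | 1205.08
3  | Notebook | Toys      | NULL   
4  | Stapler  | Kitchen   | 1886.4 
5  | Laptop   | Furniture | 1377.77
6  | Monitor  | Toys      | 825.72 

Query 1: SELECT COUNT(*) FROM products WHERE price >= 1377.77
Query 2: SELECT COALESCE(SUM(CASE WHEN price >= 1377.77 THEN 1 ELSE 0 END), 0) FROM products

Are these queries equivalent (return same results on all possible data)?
Yes, equivalent

Both queries return: [(2,)]

Reason: COUNT with WHERE vs conditional SUM (COALESCE handles empty-table NULL)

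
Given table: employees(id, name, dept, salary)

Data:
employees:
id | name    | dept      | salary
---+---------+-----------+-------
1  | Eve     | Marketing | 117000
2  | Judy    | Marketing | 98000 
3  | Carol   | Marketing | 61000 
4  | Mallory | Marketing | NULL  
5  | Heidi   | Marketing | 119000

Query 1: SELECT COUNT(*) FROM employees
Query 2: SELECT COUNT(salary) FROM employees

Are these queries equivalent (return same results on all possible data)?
No, not equivalent

Query 1 returns: [(5,)]
Query 2 returns: [(4,)]

Reason: COUNT(*) includes NULLs, COUNT(column) excludes them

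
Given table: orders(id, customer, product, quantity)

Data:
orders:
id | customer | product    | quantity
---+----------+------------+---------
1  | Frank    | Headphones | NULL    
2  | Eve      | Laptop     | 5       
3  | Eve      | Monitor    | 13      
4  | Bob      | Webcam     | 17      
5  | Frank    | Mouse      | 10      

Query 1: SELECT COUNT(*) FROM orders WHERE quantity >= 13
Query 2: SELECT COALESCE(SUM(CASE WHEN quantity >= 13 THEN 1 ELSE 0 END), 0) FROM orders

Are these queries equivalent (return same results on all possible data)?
Yes, equivalent

Both queries return: [(2,)]

Reason: COUNT with WHERE vs conditional SUM (COALESCE handles empty-table NULL)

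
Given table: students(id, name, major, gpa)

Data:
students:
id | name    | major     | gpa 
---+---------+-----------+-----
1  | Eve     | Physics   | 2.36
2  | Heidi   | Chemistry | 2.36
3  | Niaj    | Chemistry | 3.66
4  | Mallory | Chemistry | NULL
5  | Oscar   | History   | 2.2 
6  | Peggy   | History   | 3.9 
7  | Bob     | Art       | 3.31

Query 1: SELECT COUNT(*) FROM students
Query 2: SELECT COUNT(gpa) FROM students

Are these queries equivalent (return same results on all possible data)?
No, not equivalent

Query 1 returns: [(7,)]
Query 2 returns: [(6,)]

Reason: COUNT(*) includes NULLs, COUNT(column) excludes them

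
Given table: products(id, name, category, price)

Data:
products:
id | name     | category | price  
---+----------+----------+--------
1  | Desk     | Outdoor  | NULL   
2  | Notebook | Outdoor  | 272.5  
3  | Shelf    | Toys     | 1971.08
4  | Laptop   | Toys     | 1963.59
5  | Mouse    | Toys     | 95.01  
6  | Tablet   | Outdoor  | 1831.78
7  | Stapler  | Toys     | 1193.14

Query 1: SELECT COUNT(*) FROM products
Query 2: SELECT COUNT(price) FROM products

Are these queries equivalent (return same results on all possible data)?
No, not equivalent

Query 1 returns: [(7,)]
Query 2 returns: [(6,)]

Reason: COUNT(*) includes NULLs, COUNT(column) excludes them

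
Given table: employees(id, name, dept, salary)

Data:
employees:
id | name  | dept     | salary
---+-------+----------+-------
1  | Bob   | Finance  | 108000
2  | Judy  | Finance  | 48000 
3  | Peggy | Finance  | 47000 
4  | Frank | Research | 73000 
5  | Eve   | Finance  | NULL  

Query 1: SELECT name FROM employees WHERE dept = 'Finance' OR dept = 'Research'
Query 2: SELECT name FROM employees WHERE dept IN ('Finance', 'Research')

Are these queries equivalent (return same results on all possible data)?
Yes, equivalent

Both queries return: [('Bob',), ('Eve',), ('Frank',), ('Judy',), ('Peggy',)]

Reason: OR vs IN are equivalent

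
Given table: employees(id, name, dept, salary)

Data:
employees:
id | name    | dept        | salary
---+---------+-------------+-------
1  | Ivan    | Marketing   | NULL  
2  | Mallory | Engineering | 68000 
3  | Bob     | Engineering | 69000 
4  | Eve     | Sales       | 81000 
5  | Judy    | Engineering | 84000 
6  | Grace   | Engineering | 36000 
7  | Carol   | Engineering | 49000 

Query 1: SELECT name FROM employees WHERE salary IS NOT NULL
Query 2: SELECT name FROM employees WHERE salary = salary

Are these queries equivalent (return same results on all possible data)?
Yes, equivalent

Both queries return: [('Bob',), ('Carol',), ('Eve',), ('Grace',), ('Judy',), ('Mallory',)]

Reason: IS NOT NULL vs self-equality (both exclude NULLs)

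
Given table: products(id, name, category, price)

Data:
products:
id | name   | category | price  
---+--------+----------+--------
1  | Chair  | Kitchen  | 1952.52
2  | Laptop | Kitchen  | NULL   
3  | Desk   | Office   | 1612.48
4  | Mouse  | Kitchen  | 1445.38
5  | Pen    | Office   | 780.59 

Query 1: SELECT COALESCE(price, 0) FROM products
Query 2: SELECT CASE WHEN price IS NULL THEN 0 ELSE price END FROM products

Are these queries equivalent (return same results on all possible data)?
Yes, equivalent

Both queries return: [(0,), (780.59,), (1445.38,), (1612.48,), (1952.52,)]

Reason: COALESCE vs CASE for NULL handling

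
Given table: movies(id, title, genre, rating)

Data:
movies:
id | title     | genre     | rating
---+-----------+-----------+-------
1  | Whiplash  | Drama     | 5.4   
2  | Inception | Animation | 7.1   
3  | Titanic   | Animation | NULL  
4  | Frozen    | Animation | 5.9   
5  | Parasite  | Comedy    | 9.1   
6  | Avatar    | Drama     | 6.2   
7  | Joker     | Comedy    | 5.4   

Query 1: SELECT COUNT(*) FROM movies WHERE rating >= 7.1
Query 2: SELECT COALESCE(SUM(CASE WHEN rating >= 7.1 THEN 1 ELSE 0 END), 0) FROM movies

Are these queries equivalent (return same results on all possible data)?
Yes, equivalent

Both queries return: [(2,)]

Reason: COUNT with WHERE vs conditional SUM (COALESCE handles empty-table NULL)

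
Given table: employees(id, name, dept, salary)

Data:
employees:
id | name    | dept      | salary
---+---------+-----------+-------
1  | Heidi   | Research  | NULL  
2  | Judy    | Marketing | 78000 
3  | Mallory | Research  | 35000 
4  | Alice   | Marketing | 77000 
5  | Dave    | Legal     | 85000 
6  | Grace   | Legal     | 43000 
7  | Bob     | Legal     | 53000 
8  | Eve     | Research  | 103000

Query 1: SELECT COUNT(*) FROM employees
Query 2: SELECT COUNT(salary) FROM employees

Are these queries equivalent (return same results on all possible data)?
No, not equivalent

Query 1 returns: [(8,)]
Query 2 returns: [(7,)]

Reason: COUNT(*) includes NULLs, COUNT(column) excludes them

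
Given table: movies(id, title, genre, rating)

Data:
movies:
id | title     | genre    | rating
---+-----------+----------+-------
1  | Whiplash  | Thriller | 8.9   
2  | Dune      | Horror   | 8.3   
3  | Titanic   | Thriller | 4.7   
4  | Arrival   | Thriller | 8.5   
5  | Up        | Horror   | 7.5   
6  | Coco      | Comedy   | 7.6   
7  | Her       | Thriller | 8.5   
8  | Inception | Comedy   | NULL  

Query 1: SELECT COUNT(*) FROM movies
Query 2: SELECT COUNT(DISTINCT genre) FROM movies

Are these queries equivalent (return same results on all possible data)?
No, not equivalent

Query 1 returns: [(8,)]
Query 2 returns: [(3,)]

Reason: COUNT(*) counts rows, COUNT(DISTINCT genre) counts unique genres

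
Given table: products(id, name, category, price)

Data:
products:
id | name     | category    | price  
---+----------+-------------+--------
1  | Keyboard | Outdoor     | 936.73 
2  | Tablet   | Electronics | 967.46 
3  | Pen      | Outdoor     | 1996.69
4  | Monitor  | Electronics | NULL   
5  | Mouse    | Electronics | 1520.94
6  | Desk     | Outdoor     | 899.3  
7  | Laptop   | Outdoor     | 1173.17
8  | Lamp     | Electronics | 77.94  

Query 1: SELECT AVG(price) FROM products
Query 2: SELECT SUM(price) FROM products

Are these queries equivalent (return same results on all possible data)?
No, not equivalent

Query 1 returns: [(1081.747142857143,)]
Query 2 returns: [(7572.2300000000005,)]

Reason: AVG vs SUM give different aggregate values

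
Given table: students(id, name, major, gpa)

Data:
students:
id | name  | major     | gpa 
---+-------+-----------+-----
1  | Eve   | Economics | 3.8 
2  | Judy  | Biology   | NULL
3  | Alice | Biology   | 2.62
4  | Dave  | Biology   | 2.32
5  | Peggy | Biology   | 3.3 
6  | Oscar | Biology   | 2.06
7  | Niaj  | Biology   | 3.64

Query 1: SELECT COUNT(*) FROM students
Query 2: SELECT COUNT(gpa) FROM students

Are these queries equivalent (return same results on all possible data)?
No, not equivalent

Query 1 returns: [(7,)]
Query 2 returns: [(6,)]

Reason: COUNT(*) includes NULLs, COUNT(column) excludes them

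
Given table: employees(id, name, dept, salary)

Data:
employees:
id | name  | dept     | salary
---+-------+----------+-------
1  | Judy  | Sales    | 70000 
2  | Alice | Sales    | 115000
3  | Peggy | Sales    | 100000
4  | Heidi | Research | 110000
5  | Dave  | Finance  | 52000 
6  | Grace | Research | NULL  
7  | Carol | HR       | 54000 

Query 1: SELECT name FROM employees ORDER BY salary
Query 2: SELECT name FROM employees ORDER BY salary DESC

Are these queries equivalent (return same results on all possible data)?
No, not equivalent

Query 1 returns: [('Grace',), ('Dave',), ('Carol',), ('Judy',), ('Peggy',), ('Heidi',), ('Alice',)]
Query 2 returns: [('Alice',), ('Heidi',), ('Peggy',), ('Judy',), ('Carol',), ('Dave',), ('Grace',)]

Reason: ASC vs DESC gives opposite ordering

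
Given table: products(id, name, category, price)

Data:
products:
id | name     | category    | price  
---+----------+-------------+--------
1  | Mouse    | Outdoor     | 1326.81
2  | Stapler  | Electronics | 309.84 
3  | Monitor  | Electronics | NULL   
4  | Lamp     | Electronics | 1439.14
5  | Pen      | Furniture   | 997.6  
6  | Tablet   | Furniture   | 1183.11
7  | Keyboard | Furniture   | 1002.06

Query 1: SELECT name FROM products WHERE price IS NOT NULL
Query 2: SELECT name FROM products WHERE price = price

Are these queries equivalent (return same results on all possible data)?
Yes, equivalent

Both queries return: [('Keyboard',), ('Lamp',), ('Mouse',), ('Pen',), ('Stapler',), ('Tablet',)]

Reason: IS NOT NULL vs self-equality (both exclude NULLs)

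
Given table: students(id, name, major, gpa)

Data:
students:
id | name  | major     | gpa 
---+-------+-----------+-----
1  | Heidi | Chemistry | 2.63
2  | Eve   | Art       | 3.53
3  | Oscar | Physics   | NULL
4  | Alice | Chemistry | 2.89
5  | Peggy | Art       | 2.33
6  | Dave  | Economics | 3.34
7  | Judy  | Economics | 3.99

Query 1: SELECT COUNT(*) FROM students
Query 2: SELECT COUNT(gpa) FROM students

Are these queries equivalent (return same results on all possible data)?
No, not equivalent

Query 1 returns: [(7,)]
Query 2 returns: [(6,)]

Reason: COUNT(*) includes NULLs, COUNT(column) excludes them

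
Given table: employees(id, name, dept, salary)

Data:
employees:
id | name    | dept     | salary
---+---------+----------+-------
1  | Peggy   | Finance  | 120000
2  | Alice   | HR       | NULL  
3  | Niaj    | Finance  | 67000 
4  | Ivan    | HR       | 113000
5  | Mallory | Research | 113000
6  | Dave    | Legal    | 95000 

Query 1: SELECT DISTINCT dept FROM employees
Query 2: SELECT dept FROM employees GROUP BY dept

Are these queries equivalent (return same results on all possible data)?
Yes, equivalent

Both queries return: [('Finance',), ('HR',), ('Legal',), ('Research',)]

Reason: Both get unique depts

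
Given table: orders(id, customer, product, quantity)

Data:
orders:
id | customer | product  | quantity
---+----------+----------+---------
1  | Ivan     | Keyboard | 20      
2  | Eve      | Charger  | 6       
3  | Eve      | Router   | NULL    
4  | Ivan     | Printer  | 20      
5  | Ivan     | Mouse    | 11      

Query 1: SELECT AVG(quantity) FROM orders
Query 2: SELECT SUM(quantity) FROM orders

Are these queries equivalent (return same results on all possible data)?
No, not equivalent

Query 1 returns: [(14.25,)]
Query 2 returns: [(57,)]

Reason: AVG vs SUM give different aggregate values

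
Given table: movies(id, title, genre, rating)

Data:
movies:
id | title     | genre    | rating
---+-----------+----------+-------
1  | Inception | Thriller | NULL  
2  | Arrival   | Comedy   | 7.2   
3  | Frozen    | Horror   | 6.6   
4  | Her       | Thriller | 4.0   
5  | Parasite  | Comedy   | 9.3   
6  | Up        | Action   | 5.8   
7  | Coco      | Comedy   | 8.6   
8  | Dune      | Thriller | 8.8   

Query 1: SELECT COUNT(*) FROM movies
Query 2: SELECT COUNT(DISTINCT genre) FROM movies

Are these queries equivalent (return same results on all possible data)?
No, not equivalent

Query 1 returns: [(8,)]
Query 2 returns: [(4,)]

Reason: COUNT(*) counts rows, COUNT(DISTINCT genre) counts unique genres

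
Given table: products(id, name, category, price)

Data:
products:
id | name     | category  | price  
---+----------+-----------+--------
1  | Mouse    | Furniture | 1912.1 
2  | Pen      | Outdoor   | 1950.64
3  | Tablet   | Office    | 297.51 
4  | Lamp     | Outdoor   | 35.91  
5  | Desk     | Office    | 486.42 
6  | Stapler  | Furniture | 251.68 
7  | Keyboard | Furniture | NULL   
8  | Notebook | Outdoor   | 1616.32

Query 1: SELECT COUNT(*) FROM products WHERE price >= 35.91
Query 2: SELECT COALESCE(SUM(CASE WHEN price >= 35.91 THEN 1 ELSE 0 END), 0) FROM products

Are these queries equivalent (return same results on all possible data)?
Yes, equivalent

Both queries return: [(7,)]

Reason: COUNT with WHERE vs conditional SUM (COALESCE handles empty-table NULL)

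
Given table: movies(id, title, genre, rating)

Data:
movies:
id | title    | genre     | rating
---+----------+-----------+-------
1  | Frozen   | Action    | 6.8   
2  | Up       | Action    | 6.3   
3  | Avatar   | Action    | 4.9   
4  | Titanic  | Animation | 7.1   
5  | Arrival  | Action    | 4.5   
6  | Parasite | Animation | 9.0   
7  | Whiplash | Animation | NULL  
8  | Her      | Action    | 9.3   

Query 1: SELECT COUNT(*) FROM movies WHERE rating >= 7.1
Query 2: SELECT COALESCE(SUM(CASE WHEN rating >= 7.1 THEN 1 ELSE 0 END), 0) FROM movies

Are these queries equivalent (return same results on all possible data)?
Yes, equivalent

Both queries return: [(3,)]

Reason: COUNT with WHERE vs conditional SUM (COALESCE handles empty-table NULL)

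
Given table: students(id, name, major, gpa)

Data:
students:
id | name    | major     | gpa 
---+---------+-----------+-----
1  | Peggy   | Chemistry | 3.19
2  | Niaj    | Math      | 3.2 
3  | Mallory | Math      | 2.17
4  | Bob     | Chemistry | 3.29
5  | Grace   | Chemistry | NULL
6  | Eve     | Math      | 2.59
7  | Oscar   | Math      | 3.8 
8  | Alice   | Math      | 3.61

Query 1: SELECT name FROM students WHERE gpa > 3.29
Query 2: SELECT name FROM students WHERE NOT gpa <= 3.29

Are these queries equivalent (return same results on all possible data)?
Yes, equivalent

Both queries return: [('Alice',), ('Oscar',)]

Reason: Both filter gpa > 3.29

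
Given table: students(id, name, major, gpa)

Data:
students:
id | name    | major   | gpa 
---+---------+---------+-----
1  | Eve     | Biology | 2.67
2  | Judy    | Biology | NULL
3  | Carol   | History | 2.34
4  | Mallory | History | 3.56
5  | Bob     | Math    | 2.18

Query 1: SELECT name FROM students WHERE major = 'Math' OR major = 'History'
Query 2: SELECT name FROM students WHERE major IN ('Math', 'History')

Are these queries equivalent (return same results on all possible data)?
Yes, equivalent

Both queries return: [('Bob',), ('Carol',), ('Mallory',)]

Reason: OR vs IN are equivalent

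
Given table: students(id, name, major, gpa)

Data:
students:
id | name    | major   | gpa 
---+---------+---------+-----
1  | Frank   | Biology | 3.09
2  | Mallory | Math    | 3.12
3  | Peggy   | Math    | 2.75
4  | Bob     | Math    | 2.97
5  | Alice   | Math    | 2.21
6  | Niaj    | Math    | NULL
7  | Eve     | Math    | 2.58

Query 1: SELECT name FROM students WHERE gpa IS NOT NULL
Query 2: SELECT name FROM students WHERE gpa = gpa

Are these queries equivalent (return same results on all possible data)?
Yes, equivalent

Both queries return: [('Alice',), ('Bob',), ('Eve',), ('Frank',), ('Mallory',), ('Peggy',)]

Reason: IS NOT NULL vs self-equality (both exclude NULLs)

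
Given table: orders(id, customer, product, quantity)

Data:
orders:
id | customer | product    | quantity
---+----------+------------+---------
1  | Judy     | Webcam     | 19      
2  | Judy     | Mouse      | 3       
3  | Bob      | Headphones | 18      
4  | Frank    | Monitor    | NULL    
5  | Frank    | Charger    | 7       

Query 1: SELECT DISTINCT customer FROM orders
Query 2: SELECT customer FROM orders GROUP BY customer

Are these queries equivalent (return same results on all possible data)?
Yes, equivalent

Both queries return: [('Bob',), ('Frank',), ('Judy',)]

Reason: Both get unique customers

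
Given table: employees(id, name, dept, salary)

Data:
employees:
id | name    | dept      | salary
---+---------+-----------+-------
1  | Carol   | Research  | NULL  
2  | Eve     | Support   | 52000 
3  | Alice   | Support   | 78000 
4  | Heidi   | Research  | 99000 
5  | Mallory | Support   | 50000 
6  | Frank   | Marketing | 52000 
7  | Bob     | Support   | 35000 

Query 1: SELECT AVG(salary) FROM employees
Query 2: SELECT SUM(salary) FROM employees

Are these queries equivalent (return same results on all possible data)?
No, not equivalent

Query 1 returns: [(61000.0,)]
Query 2 returns: [(366000,)]

Reason: AVG vs SUM give different aggregate values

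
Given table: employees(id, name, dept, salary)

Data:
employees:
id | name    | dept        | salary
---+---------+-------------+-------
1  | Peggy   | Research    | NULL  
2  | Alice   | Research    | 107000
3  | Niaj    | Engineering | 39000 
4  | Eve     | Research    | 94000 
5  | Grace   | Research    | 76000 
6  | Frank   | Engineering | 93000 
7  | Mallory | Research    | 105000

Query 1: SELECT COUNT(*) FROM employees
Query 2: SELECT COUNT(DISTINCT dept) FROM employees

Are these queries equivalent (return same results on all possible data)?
No, not equivalent

Query 1 returns: [(7,)]
Query 2 returns: [(2,)]

Reason: COUNT(*) counts rows, COUNT(DISTINCT dept) counts unique depts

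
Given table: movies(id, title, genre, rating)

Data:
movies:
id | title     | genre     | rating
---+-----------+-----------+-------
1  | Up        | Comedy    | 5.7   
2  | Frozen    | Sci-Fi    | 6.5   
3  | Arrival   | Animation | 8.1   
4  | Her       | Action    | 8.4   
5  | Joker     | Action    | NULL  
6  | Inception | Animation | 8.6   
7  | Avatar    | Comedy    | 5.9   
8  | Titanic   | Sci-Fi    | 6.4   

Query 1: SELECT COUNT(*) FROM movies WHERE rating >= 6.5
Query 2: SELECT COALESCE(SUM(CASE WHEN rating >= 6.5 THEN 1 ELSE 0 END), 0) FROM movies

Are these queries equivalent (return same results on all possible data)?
Yes, equivalent

Both queries return: [(4,)]

Reason: COUNT with WHERE vs conditional SUM (COALESCE handles empty-table NULL)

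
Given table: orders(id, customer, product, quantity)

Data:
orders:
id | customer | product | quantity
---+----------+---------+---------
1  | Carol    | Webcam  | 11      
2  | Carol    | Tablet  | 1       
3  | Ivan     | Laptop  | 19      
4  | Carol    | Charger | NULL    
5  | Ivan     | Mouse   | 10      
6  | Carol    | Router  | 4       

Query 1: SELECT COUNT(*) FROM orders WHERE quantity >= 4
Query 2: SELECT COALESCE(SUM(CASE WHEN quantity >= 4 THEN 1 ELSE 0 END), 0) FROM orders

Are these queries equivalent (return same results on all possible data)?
Yes, equivalent

Both queries return: [(4,)]

Reason: COUNT with WHERE vs conditional SUM (COALESCE handles empty-table NULL)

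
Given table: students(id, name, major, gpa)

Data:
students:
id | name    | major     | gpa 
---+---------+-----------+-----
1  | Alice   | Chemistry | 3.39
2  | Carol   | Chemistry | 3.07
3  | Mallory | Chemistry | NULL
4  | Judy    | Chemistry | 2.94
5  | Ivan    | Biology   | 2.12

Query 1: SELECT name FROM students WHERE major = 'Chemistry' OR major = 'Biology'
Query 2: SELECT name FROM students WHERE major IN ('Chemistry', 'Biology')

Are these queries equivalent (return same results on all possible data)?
Yes, equivalent

Both queries return: [('Alice',), ('Carol',), ('Ivan',), ('Judy',), ('Mallory',)]

Reason: OR vs IN are equivalent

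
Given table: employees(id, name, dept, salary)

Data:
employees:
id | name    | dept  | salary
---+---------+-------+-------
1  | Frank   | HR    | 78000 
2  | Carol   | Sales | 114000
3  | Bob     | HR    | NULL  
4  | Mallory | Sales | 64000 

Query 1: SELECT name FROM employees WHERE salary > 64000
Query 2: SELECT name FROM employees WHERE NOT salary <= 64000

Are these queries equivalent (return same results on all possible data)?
Yes, equivalent

Both queries return: [('Carol',), ('Frank',)]

Reason: Both filter salary > 64000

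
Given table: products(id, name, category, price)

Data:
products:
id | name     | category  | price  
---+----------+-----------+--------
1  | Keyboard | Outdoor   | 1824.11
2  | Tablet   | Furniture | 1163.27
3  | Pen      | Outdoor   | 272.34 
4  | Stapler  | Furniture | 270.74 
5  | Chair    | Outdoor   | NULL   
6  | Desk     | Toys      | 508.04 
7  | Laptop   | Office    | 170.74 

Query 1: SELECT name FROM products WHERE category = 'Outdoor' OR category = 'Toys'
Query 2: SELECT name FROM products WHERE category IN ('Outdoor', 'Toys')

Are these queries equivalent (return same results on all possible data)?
Yes, equivalent

Both queries return: [('Chair',), ('Desk',), ('Keyboard',), ('Pen',)]

Reason: OR vs IN are equivalent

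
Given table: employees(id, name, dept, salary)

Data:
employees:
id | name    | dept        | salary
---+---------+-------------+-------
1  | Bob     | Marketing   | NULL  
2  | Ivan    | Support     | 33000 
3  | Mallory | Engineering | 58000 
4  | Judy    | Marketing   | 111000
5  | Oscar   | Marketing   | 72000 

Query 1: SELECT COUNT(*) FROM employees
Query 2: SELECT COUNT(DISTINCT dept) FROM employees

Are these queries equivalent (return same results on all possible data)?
No, not equivalent

Query 1 returns: [(5,)]
Query 2 returns: [(3,)]

Reason: COUNT(*) counts rows, COUNT(DISTINCT dept) counts unique depts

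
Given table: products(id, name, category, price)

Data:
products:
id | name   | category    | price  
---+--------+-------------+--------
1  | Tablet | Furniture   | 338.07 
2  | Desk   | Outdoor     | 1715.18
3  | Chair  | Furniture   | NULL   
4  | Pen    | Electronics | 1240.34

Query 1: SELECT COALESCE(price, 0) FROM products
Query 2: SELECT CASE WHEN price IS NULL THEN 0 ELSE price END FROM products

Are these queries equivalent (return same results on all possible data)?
Yes, equivalent

Both queries return: [(0,), (338.07,), (1240.34,), (1715.18,)]

Reason: COALESCE vs CASE for NULL handling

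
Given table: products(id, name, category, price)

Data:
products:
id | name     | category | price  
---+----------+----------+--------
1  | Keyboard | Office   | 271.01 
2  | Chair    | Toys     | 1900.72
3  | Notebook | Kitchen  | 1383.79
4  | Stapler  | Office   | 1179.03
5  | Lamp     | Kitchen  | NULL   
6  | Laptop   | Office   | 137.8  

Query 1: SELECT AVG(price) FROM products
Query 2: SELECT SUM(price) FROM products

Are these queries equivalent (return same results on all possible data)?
No, not equivalent

Query 1 returns: [(974.47,)]
Query 2 returns: [(4872.35,)]

Reason: AVG vs SUM give different aggregate values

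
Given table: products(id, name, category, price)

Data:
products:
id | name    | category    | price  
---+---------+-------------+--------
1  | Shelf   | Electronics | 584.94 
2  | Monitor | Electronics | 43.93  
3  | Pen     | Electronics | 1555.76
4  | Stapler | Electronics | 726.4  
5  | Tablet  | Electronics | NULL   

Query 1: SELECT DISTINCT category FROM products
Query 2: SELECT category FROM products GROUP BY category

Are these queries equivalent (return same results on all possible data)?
Yes, equivalent

Both queries return: [('Electronics',)]

Reason: Both get unique categorys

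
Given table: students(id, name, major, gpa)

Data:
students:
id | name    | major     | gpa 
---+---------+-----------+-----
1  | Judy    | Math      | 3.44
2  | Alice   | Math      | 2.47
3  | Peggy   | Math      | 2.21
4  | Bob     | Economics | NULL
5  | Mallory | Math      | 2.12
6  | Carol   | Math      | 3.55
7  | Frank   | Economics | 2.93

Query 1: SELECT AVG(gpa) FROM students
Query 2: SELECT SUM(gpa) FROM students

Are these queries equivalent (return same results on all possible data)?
No, not equivalent

Query 1 returns: [(2.7866666666666666,)]
Query 2 returns: [(16.72,)]

Reason: AVG vs SUM give different aggregate values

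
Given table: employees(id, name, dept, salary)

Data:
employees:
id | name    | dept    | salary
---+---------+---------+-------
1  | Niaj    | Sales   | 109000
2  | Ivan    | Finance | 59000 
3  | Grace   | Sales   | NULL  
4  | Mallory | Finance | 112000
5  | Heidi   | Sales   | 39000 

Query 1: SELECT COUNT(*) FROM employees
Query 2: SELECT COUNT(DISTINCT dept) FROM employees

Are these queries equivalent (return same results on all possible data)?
No, not equivalent

Query 1 returns: [(5,)]
Query 2 returns: [(2,)]

Reason: COUNT(*) counts rows, COUNT(DISTINCT dept) counts unique depts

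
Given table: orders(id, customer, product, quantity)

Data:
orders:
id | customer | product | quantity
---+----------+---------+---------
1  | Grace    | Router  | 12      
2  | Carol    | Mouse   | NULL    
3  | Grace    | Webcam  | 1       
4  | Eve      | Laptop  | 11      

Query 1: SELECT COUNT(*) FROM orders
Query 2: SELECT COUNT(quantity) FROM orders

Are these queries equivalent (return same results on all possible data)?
No, not equivalent

Query 1 returns: [(4,)]
Query 2 returns: [(3,)]

Reason: COUNT(*) includes NULLs, COUNT(column) excludes them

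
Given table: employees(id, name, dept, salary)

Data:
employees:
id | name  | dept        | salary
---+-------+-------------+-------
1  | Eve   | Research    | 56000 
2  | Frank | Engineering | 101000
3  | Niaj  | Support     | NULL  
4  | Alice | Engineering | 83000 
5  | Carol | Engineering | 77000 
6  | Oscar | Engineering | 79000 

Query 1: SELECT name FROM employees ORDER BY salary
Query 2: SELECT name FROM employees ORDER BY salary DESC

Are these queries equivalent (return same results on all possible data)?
No, not equivalent

Query 1 returns: [('Niaj',), ('Eve',), ('Carol',), ('Oscar',), ('Alice',), ('Frank',)]
Query 2 returns: [('Frank',), ('Alice',), ('Oscar',), ('Carol',), ('Eve',), ('Niaj',)]

Reason: ASC vs DESC gives opposite ordering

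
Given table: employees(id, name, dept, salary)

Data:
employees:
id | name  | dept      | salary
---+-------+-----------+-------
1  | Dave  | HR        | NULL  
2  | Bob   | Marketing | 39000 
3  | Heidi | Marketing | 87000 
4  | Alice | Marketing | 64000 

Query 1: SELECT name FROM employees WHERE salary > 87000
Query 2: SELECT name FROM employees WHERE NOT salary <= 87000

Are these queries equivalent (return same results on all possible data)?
Yes, equivalent

Both queries return: []

Reason: Both filter salary > 87000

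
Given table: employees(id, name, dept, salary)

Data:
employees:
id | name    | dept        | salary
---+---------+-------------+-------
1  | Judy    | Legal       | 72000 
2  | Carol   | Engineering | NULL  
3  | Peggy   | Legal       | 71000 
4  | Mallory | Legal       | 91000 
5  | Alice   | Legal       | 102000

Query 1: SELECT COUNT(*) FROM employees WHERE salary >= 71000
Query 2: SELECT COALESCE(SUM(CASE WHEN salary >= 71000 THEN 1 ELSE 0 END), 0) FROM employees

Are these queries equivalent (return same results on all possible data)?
Yes, equivalent

Both queries return: [(4,)]

Reason: COUNT with WHERE vs conditional SUM (COALESCE handles empty-table NULL)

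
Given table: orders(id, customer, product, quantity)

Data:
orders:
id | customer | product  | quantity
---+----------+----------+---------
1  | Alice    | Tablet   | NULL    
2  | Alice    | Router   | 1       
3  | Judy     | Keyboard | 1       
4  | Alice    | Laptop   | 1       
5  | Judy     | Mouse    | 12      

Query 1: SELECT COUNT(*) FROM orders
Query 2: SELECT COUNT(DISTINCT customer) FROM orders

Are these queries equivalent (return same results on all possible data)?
No, not equivalent

Query 1 returns: [(5,)]
Query 2 returns: [(2,)]

Reason: COUNT(*) counts rows, COUNT(DISTINCT customer) counts unique customers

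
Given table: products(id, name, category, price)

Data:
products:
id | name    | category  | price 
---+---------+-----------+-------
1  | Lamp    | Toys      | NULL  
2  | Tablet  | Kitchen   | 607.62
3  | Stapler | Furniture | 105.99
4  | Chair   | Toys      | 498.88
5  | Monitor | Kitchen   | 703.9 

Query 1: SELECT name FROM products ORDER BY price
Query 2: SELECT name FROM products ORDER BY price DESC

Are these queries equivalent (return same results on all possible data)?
No, not equivalent

Query 1 returns: [('Lamp',), ('Stapler',), ('Chair',), ('Tablet',), ('Monitor',)]
Query 2 returns: [('Monitor',), ('Tablet',), ('Chair',), ('Stapler',), ('Lamp',)]

Reason: ASC vs DESC gives opposite ordering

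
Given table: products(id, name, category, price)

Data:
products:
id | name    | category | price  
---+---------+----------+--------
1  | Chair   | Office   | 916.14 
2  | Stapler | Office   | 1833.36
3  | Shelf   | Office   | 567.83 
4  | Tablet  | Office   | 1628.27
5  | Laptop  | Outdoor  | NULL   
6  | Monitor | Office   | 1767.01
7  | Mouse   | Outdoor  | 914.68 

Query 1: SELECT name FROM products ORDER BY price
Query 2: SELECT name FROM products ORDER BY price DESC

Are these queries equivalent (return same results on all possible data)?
No, not equivalent

Query 1 returns: [('Laptop',), ('Shelf',), ('Mouse',), ('Chair',), ('Tablet',), ('Monitor',), ('Stapler',)]
Query 2 returns: [('Stapler',), ('Monitor',), ('Tablet',), ('Chair',), ('Mouse',), ('Shelf',), ('Laptop',)]

Reason: ASC vs DESC gives opposite ordering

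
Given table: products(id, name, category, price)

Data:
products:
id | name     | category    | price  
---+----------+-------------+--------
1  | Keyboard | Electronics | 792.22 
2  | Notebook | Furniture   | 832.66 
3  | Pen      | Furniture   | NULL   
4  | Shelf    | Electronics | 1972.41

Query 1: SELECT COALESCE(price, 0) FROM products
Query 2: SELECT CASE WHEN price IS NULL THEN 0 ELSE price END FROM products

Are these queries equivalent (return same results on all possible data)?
Yes, equivalent

Both queries return: [(0,), (792.22,), (832.66,), (1972.41,)]

Reason: COALESCE vs CASE for NULL handling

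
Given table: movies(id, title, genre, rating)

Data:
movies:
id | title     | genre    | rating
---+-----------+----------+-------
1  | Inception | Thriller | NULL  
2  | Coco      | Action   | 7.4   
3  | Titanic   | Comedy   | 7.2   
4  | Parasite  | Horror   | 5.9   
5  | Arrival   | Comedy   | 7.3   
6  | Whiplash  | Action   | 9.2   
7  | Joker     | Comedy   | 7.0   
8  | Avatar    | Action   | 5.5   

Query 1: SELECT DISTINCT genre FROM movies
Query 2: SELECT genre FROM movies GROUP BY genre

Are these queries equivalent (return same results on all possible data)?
Yes, equivalent

Both queries return: [('Action',), ('Comedy',), ('Horror',), ('Thriller',)]

Reason: Both get unique genres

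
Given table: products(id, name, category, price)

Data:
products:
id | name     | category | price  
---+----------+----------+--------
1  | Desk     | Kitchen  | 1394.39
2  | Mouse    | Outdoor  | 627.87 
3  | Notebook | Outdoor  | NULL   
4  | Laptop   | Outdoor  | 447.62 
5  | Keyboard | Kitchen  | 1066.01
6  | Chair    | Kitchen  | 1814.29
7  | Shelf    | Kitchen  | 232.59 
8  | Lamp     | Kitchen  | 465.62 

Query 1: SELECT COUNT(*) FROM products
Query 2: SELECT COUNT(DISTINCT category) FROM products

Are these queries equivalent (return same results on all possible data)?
No, not equivalent

Query 1 returns: [(8,)]
Query 2 returns: [(2,)]

Reason: COUNT(*) counts rows, COUNT(DISTINCT category) counts unique categorys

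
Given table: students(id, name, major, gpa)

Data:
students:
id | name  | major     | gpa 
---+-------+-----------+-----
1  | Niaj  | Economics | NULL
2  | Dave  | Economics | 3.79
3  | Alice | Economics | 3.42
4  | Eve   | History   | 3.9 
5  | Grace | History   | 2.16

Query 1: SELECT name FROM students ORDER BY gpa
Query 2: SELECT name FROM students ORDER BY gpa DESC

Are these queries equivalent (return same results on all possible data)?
No, not equivalent

Query 1 returns: [('Niaj',), ('Grace',), ('Alice',), ('Dave',), ('Eve',)]
Query 2 returns: [('Eve',), ('Dave',), ('Alice',), ('Grace',), ('Niaj',)]

Reason: ASC vs DESC gives opposite ordering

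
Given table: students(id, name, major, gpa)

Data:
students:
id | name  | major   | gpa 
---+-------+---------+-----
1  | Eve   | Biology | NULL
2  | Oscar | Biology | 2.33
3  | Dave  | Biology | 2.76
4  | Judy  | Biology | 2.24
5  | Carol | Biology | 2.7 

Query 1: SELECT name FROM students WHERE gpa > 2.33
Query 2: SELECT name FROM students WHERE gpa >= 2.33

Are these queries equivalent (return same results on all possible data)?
No, not equivalent

Query 1 returns: [('Dave',), ('Carol',)]
Query 2 returns: [('Oscar',), ('Dave',), ('Carol',)]

Reason: > vs >= gives different results when gpa = 2.33 exists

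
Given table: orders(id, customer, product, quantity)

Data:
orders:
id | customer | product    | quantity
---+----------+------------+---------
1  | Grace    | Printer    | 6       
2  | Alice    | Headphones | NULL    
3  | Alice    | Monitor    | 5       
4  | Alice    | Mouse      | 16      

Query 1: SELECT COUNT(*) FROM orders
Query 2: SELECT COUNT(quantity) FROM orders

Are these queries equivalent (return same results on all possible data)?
No, not equivalent

Query 1 returns: [(4,)]
Query 2 returns: [(3,)]

Reason: COUNT(*) includes NULLs, COUNT(column) excludes them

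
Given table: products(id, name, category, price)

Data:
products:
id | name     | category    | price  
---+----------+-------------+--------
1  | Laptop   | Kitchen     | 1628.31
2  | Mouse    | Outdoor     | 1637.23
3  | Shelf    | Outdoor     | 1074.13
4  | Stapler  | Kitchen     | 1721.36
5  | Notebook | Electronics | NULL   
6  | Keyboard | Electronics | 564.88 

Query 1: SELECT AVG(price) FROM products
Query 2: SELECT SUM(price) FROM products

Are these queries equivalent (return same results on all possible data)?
No, not equivalent

Query 1 returns: [(1325.182,)]
Query 2 returns: [(6625.91,)]

Reason: AVG vs SUM give different aggregate values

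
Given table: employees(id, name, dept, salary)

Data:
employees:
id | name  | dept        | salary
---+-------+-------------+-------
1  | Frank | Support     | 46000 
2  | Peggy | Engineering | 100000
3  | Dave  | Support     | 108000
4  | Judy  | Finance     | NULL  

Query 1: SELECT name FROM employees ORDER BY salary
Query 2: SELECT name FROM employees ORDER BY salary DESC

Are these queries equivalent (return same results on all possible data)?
No, not equivalent

Query 1 returns: [('Judy',), ('Frank',), ('Peggy',), ('Dave',)]
Query 2 returns: [('Dave',), ('Peggy',), ('Frank',), ('Judy',)]

Reason: ASC vs DESC gives opposite ordering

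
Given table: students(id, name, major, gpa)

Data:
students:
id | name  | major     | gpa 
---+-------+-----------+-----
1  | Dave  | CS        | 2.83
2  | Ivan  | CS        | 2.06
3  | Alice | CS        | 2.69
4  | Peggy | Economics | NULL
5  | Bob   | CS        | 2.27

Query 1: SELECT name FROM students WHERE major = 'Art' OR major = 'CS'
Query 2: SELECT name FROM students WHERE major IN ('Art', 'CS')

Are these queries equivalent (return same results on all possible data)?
Yes, equivalent

Both queries return: [('Alice',), ('Bob',), ('Dave',), ('Ivan',)]

Reason: OR vs IN are equivalent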